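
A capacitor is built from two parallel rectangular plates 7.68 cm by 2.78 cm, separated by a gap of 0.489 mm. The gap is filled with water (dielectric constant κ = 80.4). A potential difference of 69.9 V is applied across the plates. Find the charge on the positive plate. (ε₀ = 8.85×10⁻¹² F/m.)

A = 7.68 × 2.78 cm² = 2.14×10⁻³ m².
C = κε₀A/d = 80.4 × 8.85×10⁻¹² × 2.14×10⁻³ / 4.89×10⁻⁴ = 3.11×10⁻⁹ F.
Q = CV = 3.11×10⁻⁹ × 69.9 = 2.17×10⁻⁷ C.

Q ≈ 217 nC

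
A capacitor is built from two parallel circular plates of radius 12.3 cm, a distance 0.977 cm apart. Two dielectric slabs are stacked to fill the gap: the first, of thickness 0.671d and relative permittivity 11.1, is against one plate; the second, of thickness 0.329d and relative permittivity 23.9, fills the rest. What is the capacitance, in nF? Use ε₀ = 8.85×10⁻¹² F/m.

A = π(12.3 cm)² = 4.75×10⁻² m².
Stacked slabs ⇒ two capacitors in series, each with the full plate area.
C₁ = κ₁ε₀A/d₁ = 11.1 × 8.85×10⁻¹² × 4.75×10⁻² / 6.56×10⁻³ = 7.12×10⁻¹⁰ F.
C₂ = κ₂ε₀A/d₂ = 23.9 × 8.85×10⁻¹² × 4.75×10⁻² / 3.21×10⁻³ = 3.13×10⁻⁹ F.
C = (1/C₁ + 1/C₂)⁻¹ = 5.80×10⁻¹⁰ F.

0.580 nF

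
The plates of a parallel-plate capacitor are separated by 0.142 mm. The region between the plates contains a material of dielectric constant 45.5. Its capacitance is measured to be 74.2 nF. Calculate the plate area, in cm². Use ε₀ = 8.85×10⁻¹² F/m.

A = Cd/(κε₀) = 7.42×10⁻⁸ × 1.42×10⁻⁴ / (45.5 × 8.85×10⁻¹²) = 2.62×10⁻² m².

A ≈ 262 cm²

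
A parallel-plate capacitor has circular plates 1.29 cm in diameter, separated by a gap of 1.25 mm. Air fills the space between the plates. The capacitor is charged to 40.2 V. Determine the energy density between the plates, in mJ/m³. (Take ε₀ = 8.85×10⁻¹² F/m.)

4.58 mJ/m³

E = V/d = 40.2 / 1.25×10⁻³ = 3.22×10⁴ V/m.
u = ½ε₀E² = ½ × 8.85×10⁻¹² × (3.22×10⁴)² = 4.58×10⁻³ J/m³.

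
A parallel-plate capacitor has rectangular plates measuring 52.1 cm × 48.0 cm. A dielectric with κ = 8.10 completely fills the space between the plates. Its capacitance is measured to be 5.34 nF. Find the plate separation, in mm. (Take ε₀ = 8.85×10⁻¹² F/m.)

d ≈ 3.36 mm

A = 52.1 × 48.0 cm² = 0.250 m².
d = κε₀A/C = 8.10 × 8.85×10⁻¹² × 0.250 / 5.34×10⁻⁹ = 3.36×10⁻³ m.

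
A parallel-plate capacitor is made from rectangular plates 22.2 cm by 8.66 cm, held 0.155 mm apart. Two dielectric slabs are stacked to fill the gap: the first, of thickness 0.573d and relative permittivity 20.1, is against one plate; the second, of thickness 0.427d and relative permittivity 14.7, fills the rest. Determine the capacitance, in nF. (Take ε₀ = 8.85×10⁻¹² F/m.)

C ≈ 19.1 nF

A = 22.2 × 8.66 cm² = 1.92×10⁻² m².
Stacked slabs ⇒ two capacitors in series, each with the full plate area.
C₁ = κ₁ε₀A/d₁ = 20.1 × 8.85×10⁻¹² × 1.92×10⁻² / 8.88×10⁻⁵ = 3.85×10⁻⁸ F.
C₂ = κ₂ε₀A/d₂ = 14.7 × 8.85×10⁻¹² × 1.92×10⁻² / 6.62×10⁻⁵ = 3.78×10⁻⁸ F.
C = (1/C₁ + 1/C₂)⁻¹ = 1.91×10⁻⁸ F.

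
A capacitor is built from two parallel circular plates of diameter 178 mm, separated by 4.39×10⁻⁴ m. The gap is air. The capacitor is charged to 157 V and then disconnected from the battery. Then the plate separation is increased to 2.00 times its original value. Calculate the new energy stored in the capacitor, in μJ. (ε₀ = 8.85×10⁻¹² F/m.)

12.4 μJ

A = π(178/2 mm)² = 2.49×10⁻² m².
Initially C₁ = ε₀A/d = 8.85×10⁻¹² × 2.49×10⁻² / 4.39×10⁻⁴ = 5.02×10⁻¹⁰ F.
U₁ = 6.18×10⁻⁶ J.
Isolated ⇒ Q is held fixed. C₂ = 0.500 C₁ and U = Q²/(2C), so U₂/U₁ = C₁/C₂ = 2.00.
U₂ = 2.00 × 6.18×10⁻⁶ = 1.24×10⁻⁵ J.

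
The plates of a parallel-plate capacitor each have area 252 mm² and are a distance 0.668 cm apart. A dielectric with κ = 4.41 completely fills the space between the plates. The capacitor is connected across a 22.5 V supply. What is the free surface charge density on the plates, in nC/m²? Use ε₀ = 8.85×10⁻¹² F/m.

A = 252 mm² = 2.52×10⁻⁴ m².
C = κε₀A/d = 4.41 × 8.85×10⁻¹² × 2.52×10⁻⁴ / 6.68×10⁻³ = 1.47×10⁻¹² F.
σ = Q/A = CV/A = 1.47×10⁻¹² × 22.5 / 2.52×10⁻⁴ = 1.31×10⁻⁷ C/m².

σ ≈ 131 nC/m²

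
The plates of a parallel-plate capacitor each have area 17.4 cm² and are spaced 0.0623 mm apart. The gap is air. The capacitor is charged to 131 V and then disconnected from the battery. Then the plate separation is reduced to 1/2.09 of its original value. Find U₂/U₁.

Isolated ⇒ Q is held fixed.
C₂ = 2.09 C₁ and U = Q²/(2C), so U₂/U₁ = C₁/C₂ = 0.478.

U₂/U₁ ≈ 0.478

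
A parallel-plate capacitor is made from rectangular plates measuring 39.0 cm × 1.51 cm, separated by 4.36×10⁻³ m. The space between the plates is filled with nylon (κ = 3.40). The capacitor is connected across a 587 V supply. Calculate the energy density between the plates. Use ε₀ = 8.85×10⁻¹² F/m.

273 mJ/m³

E = V/d = 587 / 4.36×10⁻³ = 1.35×10⁵ V/m.
u = ½κε₀E² = ½ × 3.40 × 8.85×10⁻¹² × (1.35×10⁵)² = 0.273 J/m³.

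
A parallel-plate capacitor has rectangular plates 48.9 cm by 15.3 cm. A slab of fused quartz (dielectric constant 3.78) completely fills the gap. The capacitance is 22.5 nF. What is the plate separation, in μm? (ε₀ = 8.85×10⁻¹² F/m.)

d ≈ 111 μm

A = 48.9 × 15.3 cm² = 7.48×10⁻² m².
d = κε₀A/C = 3.78 × 8.85×10⁻¹² × 7.48×10⁻² / 2.25×10⁻⁸ = 1.11×10⁻⁴ m.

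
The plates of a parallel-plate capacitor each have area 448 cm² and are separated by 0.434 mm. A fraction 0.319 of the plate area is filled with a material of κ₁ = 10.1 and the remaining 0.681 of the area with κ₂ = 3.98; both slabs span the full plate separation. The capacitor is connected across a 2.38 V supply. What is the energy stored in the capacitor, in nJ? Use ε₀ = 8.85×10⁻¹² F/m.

U ≈ 15.3 nJ

A = 448 cm² = 4.48×10⁻² m².
Side-by-side slabs ⇒ two capacitors in parallel, each spanning the full gap.
C₁ = κ₁ε₀A₁/d = 10.1 × 8.85×10⁻¹² × 1.43×10⁻² / 4.34×10⁻⁴ = 2.94×10⁻⁹ F.
C₂ = κ₂ε₀A₂/d = 3.98 × 8.85×10⁻¹² × 3.05×10⁻² / 4.34×10⁻⁴ = 2.48×10⁻⁹ F.
C = C₁ + C₂ = 5.42×10⁻⁹ F.
U = ½CV² = ½ × 5.42×10⁻⁹ × (2.38)² = 1.53×10⁻⁸ J.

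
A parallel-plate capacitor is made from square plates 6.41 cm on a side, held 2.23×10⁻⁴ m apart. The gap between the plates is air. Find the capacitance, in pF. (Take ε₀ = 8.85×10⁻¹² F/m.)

C ≈ 163 pF

A = (6.41 cm)² = 4.11×10⁻³ m².
C = ε₀A/d = 8.85×10⁻¹² × 4.11×10⁻³ / 2.23×10⁻⁴ = 1.63×10⁻¹⁰ F.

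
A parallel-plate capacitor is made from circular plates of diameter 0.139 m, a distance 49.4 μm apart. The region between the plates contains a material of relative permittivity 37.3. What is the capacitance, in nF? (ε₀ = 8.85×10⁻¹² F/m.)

C ≈ 101 nF

A = π(0.139/2 m)² = 1.52×10⁻² m².
C = κε₀A/d = 37.3 × 8.85×10⁻¹² × 1.52×10⁻² / 4.94×10⁻⁵ = 1.01×10⁻⁷ F.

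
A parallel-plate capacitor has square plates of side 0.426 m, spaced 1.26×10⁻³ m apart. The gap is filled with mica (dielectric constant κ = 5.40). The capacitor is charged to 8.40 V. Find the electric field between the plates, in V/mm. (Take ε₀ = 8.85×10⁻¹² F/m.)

E ≈ 6.67 V/mm

E = V/d = 8.40 / 1.26×10⁻³ = 6.67×10³ V/m.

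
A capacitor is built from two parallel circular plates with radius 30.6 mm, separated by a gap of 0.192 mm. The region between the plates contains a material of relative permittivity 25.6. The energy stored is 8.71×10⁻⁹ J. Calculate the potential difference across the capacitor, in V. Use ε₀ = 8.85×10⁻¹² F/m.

V ≈ 2.24 V

A = π(30.6 mm)² = 2.94×10⁻³ m².
C = κε₀A/d = 25.6 × 8.85×10⁻¹² × 2.94×10⁻³ / 1.92×10⁻⁴ = 3.47×10⁻⁹ F.
V = √(2U/C) = √(2 × 8.71×10⁻⁹ / 3.47×10⁻⁹) = 2.24 V.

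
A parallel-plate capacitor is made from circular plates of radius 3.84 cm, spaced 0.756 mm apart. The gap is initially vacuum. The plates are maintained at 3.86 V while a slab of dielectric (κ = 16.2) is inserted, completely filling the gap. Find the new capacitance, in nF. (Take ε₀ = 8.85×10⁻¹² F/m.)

0.879 nF

A = π(3.84 cm)² = 4.63×10⁻³ m².
Initially C₁ = ε₀A/d = 8.85×10⁻¹² × 4.63×10⁻³ / 7.56×10⁻⁴ = 5.42×10⁻¹¹ F.
C = κε₀A/d scales with κ, so C₂/C₁ = κ = 16.2.
C₂ = 16.2 × 5.42×10⁻¹¹ = 8.79×10⁻¹⁰ F.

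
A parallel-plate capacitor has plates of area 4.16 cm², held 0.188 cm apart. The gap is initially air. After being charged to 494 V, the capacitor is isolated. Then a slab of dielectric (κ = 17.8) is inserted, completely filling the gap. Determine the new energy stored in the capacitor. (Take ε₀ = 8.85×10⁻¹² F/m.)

13.4 nJ

A = 4.16 cm² = 4.16×10⁻⁴ m².
Initially C₁ = ε₀A/d = 8.85×10⁻¹² × 4.16×10⁻⁴ / 1.88×10⁻³ = 1.96×10⁻¹² F.
U₁ = 2.39×10⁻⁷ J.
Isolated ⇒ Q is held fixed. C₂ = 17.8 C₁ and U = Q²/(2C), so U₂/U₁ = C₁/C₂ = 0.0562.
U₂ = 0.0562 × 2.39×10⁻⁷ = 1.34×10⁻⁸ J.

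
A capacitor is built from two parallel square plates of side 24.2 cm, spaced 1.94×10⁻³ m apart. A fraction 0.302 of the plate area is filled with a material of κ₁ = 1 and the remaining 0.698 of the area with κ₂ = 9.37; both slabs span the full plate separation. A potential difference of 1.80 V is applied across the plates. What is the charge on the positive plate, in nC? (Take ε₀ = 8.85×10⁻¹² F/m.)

A = (24.2 cm)² = 5.86×10⁻² m².
Side-by-side slabs ⇒ two capacitors in parallel, each spanning the full gap.
C₁ = κ₁ε₀A₁/d = 1.00 × 8.85×10⁻¹² × 1.77×10⁻² / 1.94×10⁻³ = 8.07×10⁻¹¹ F.
C₂ = κ₂ε₀A₂/d = 9.37 × 8.85×10⁻¹² × 4.09×10⁻² / 1.94×10⁻³ = 1.75×10⁻⁹ F.
C = C₁ + C₂ = 1.83×10⁻⁹ F.
Q = CV = 1.83×10⁻⁹ × 1.80 = 3.29×10⁻⁹ C.

Q ≈ 3.29 nC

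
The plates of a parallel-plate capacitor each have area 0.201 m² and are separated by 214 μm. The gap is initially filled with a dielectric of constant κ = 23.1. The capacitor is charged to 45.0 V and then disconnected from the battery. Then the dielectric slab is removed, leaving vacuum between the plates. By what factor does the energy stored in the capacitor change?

Isolated ⇒ Q is held fixed.
C₂ = 0.0433 C₁ and U = Q²/(2C), so U₂/U₁ = C₁/C₂ = 23.1.

U₂/U₁ ≈ 23.1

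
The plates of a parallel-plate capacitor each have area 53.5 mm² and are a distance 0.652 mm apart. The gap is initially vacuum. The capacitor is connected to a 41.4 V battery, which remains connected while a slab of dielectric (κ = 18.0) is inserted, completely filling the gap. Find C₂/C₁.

18.0

C = κε₀A/d scales with κ, so C₂/C₁ = κ = 18.0.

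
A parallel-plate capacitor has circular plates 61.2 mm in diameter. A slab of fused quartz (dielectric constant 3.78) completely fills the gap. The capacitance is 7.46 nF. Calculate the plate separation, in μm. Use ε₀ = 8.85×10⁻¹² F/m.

A = π(61.2/2 mm)² = 2.94×10⁻³ m².
d = κε₀A/C = 3.78 × 8.85×10⁻¹² × 2.94×10⁻³ / 7.46×10⁻⁹ = 1.32×10⁻⁵ m.

d ≈ 13.2 μm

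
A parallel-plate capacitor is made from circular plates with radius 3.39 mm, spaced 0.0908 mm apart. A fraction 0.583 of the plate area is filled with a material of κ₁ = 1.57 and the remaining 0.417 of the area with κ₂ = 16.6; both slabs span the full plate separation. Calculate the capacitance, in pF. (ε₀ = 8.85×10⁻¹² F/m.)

A = π(3.39 mm)² = 3.61×10⁻⁵ m².
Side-by-side slabs ⇒ two capacitors in parallel, each spanning the full gap.
C₁ = κ₁ε₀A₁/d = 1.57 × 8.85×10⁻¹² × 2.10×10⁻⁵ / 9.08×10⁻⁵ = 3.22×10⁻¹² F.
C₂ = κ₂ε₀A₂/d = 16.6 × 8.85×10⁻¹² × 1.51×10⁻⁵ / 9.08×10⁻⁵ = 2.44×10⁻¹¹ F.
C = C₁ + C₂ = 2.76×10⁻¹¹ F.

C ≈ 27.6 pF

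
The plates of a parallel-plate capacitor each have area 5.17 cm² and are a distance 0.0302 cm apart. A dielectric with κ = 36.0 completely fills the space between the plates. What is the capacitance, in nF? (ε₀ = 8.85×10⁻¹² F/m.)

A = 5.17 cm² = 5.17×10⁻⁴ m².
C = κε₀A/d = 36.0 × 8.85×10⁻¹² × 5.17×10⁻⁴ / 3.02×10⁻⁴ = 5.45×10⁻¹⁰ F.

C ≈ 0.545 nF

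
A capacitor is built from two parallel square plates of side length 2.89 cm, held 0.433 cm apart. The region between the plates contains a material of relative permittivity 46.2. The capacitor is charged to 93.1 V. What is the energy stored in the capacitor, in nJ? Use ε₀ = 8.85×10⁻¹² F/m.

A = (2.89 cm)² = 8.35×10⁻⁴ m².
C = κε₀A/d = 46.2 × 8.85×10⁻¹² × 8.35×10⁻⁴ / 4.33×10⁻³ = 7.89×10⁻¹¹ F.
U = ½CV² = ½ × 7.89×10⁻¹¹ × (93.1)² = 3.42×10⁻⁷ J.

342 nJ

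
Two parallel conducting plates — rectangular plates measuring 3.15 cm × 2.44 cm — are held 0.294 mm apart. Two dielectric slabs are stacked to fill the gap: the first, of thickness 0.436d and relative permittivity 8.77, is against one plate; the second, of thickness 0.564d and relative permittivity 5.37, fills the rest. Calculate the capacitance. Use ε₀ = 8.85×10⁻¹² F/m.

150 pF

A = 3.15 × 2.44 cm² = 7.69×10⁻⁴ m².
Stacked slabs ⇒ two capacitors in series, each with the full plate area.
C₁ = κ₁ε₀A/d₁ = 8.77 × 8.85×10⁻¹² × 7.69×10⁻⁴ / 1.28×10⁻⁴ = 4.65×10⁻¹⁰ F.
C₂ = κ₂ε₀A/d₂ = 5.37 × 8.85×10⁻¹² × 7.69×10⁻⁴ / 1.66×10⁻⁴ = 2.20×10⁻¹⁰ F.
C = (1/C₁ + 1/C₂)⁻¹ = 1.50×10⁻¹⁰ F.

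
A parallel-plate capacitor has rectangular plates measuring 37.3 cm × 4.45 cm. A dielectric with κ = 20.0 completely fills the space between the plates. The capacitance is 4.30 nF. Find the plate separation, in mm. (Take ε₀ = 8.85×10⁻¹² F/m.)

d ≈ 0.683 mm

A = 37.3 × 4.45 cm² = 1.66×10⁻² m².
d = κε₀A/C = 20.0 × 8.85×10⁻¹² × 1.66×10⁻² / 4.30×10⁻⁹ = 6.83×10⁻⁴ m.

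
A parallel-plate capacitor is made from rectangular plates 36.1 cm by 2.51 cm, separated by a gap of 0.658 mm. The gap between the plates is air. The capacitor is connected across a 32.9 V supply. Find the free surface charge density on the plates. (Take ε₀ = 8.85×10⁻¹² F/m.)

σ ≈ 442 nC/m²

A = 36.1 × 2.51 cm² = 9.06×10⁻³ m².
C = ε₀A/d = 8.85×10⁻¹² × 9.06×10⁻³ / 6.58×10⁻⁴ = 1.22×10⁻¹⁰ F.
σ = Q/A = CV/A = 1.22×10⁻¹⁰ × 32.9 / 9.06×10⁻³ = 4.42×10⁻⁷ C/m².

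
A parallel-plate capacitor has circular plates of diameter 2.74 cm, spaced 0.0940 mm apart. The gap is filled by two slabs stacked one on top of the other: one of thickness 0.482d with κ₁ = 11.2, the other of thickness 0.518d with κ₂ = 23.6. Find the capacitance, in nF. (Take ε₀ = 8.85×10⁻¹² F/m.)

A = π(2.74/2 cm)² = 5.90×10⁻⁴ m².
Stacked slabs ⇒ two capacitors in series, each with the full plate area.
C₁ = κ₁ε₀A/d₁ = 11.2 × 8.85×10⁻¹² × 5.90×10⁻⁴ / 4.53×10⁻⁵ = 1.29×10⁻⁹ F.
C₂ = κ₂ε₀A/d₂ = 23.6 × 8.85×10⁻¹² × 5.90×10⁻⁴ / 4.87×10⁻⁵ = 2.53×10⁻⁹ F.
C = (1/C₁ + 1/C₂)⁻¹ = 8.54×10⁻¹⁰ F.

0.854 nF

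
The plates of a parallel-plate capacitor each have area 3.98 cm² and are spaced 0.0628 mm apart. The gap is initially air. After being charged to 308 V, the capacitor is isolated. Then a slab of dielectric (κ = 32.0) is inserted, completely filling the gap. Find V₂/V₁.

Isolated ⇒ Q is held fixed.
C₂ = 32.0 C₁ and V = Q/C, so V₂/V₁ = C₁/C₂ = 0.0312.

V₂/V₁ ≈ 0.0312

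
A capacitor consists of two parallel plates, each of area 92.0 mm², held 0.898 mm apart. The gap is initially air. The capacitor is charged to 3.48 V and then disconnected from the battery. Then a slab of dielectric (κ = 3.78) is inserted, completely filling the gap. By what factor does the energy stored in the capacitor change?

0.265

Isolated ⇒ Q is held fixed.
C₂ = 3.78 C₁ and U = Q²/(2C), so U₂/U₁ = C₁/C₂ = 0.265.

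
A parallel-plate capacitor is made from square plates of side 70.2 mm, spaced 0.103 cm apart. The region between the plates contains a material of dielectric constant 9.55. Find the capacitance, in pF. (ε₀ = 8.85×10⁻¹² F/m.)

404 pF

A = (70.2 mm)² = 4.93×10⁻³ m².
C = κε₀A/d = 9.55 × 8.85×10⁻¹² × 4.93×10⁻³ / 1.03×10⁻³ = 4.04×10⁻¹⁰ F.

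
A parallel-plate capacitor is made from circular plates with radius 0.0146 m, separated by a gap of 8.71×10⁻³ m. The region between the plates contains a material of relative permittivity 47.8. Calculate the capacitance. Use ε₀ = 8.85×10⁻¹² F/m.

A = π(0.0146 m)² = 6.70×10⁻⁴ m².
C = κε₀A/d = 47.8 × 8.85×10⁻¹² × 6.70×10⁻⁴ / 8.71×10⁻³ = 3.25×10⁻¹¹ F.

C ≈ 32.5 pF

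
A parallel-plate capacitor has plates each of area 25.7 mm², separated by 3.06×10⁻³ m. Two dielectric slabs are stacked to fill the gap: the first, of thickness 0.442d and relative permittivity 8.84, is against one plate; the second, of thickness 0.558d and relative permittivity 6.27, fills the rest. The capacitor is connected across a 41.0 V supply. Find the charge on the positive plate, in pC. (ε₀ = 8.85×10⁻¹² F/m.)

21.9 pC

A = 25.7 mm² = 2.57×10⁻⁵ m².
Stacked slabs ⇒ two capacitors in series, each with the full plate area.
C₁ = κ₁ε₀A/d₁ = 8.84 × 8.85×10⁻¹² × 2.57×10⁻⁵ / 1.35×10⁻³ = 1.49×10⁻¹² F.
C₂ = κ₂ε₀A/d₂ = 6.27 × 8.85×10⁻¹² × 2.57×10⁻⁵ / 1.71×10⁻³ = 8.35×10⁻¹³ F.
C = (1/C₁ + 1/C₂)⁻¹ = 5.35×10⁻¹³ F.
Q = CV = 5.35×10⁻¹³ × 41.0 = 2.19×10⁻¹¹ C.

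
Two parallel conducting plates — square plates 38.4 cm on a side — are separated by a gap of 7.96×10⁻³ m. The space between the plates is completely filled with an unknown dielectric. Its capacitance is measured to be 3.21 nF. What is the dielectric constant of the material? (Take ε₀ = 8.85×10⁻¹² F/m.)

κ ≈ 19.6

A = (38.4 cm)² = 0.147 m².
κ = Cd/(ε₀A) = 3.21×10⁻⁹ × 7.96×10⁻³ / (8.85×10⁻¹² × 0.147) = 19.6.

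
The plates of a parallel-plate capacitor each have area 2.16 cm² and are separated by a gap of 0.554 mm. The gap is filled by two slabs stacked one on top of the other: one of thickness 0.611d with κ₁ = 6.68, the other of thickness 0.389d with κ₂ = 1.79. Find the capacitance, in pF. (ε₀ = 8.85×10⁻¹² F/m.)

C ≈ 11.2 pF

A = 2.16 cm² = 2.16×10⁻⁴ m².
Stacked slabs ⇒ two capacitors in series, each with the full plate area.
C₁ = κ₁ε₀A/d₁ = 6.68 × 8.85×10⁻¹² × 2.16×10⁻⁴ / 3.38×10⁻⁴ = 3.77×10⁻¹¹ F.
C₂ = κ₂ε₀A/d₂ = 1.79 × 8.85×10⁻¹² × 2.16×10⁻⁴ / 2.16×10⁻⁴ = 1.59×10⁻¹¹ F.
C = (1/C₁ + 1/C₂)⁻¹ = 1.12×10⁻¹¹ F.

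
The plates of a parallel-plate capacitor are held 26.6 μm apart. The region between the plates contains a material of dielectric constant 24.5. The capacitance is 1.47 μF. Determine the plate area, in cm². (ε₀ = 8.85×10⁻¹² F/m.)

A = Cd/(κε₀) = 1.47×10⁻⁶ × 2.66×10⁻⁵ / (24.5 × 8.85×10⁻¹²) = 0.180 m².

A ≈ 1803 cm²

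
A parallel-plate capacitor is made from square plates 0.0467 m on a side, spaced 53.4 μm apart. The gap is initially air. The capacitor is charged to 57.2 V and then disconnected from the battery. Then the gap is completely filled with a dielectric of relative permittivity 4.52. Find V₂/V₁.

V₂/V₁ ≈ 0.221

Isolated ⇒ Q is held fixed.
C₂ = 4.52 C₁ and V = Q/C, so V₂/V₁ = C₁/C₂ = 0.221.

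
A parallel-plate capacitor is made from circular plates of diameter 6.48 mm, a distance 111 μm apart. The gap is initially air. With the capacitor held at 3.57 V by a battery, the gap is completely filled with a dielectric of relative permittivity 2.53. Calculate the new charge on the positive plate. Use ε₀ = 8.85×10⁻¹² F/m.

A = π(6.48/2 mm)² = 3.30×10⁻⁵ m².
Initially C₁ = ε₀A/d = 8.85×10⁻¹² × 3.30×10⁻⁵ / 1.11×10⁻⁴ = 2.63×10⁻¹² F.
Q₁ = 9.39×10⁻¹² C.
Battery connected ⇒ V is held fixed. C₂ = 2.53 C₁ and Q = CV, so Q₂/Q₁ = C₂/C₁ = 2.53.
Q₂ = 2.53 × 9.39×10⁻¹² = 2.37×10⁻¹¹ C.

Q ≈ 23.7 pC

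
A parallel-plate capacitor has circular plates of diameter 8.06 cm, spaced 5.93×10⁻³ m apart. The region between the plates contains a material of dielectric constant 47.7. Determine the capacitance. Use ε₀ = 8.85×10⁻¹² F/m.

A = π(8.06/2 cm)² = 5.10×10⁻³ m².
C = κε₀A/d = 47.7 × 8.85×10⁻¹² × 5.10×10⁻³ / 5.93×10⁻³ = 3.63×10⁻¹⁰ F.

C ≈ 363 pF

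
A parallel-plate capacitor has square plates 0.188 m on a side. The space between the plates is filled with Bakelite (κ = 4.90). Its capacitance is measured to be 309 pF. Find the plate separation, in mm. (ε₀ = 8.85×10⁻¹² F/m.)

d ≈ 4.96 mm

A = (0.188 m)² = 3.53×10⁻² m².
d = κε₀A/C = 4.90 × 8.85×10⁻¹² × 3.53×10⁻² / 3.09×10⁻¹⁰ = 4.96×10⁻³ m.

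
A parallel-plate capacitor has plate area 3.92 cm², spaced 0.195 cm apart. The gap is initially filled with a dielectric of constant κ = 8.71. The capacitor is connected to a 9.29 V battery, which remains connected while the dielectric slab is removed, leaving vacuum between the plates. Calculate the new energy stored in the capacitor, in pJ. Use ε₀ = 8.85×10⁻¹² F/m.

A = 3.92 cm² = 3.92×10⁻⁴ m².
Initially C₁ = κε₀A/d = 8.71 × 8.85×10⁻¹² × 3.92×10⁻⁴ / 1.95×10⁻³ = 1.55×10⁻¹¹ F.
U₁ = 6.69×10⁻¹⁰ J.
Battery connected ⇒ V is held fixed. C₂ = 0.115 C₁ and U = ½CV², so U₂/U₁ = C₂/C₁ = 0.115.
U₂ = 0.115 × 6.69×10⁻¹⁰ = 7.68×10⁻¹¹ J.

76.8 pJ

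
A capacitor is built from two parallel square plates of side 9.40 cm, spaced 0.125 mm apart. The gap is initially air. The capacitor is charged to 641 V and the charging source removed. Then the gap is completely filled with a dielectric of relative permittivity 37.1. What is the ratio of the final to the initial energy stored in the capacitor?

U₂/U₁ ≈ 0.0270

Isolated ⇒ Q is held fixed.
C₂ = 37.1 C₁ and U = Q²/(2C), so U₂/U₁ = C₁/C₂ = 0.0270.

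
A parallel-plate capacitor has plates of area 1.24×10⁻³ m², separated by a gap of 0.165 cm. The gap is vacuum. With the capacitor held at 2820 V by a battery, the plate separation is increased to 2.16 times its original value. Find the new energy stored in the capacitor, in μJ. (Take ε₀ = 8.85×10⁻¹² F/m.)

12.2 μJ

Initially C₁ = ε₀A/d = 8.85×10⁻¹² × 1.24×10⁻³ / 1.65×10⁻³ = 6.65×10⁻¹² F.
U₁ = 2.64×10⁻⁵ J.
Battery connected ⇒ V is held fixed. C₂ = 0.463 C₁ and U = ½CV², so U₂/U₁ = C₂/C₁ = 0.463.
U₂ = 0.463 × 2.64×10⁻⁵ = 1.22×10⁻⁵ J.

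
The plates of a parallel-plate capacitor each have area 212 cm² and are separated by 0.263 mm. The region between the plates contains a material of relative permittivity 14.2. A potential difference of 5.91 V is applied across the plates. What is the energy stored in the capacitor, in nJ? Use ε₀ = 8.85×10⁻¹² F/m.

A = 212 cm² = 2.12×10⁻² m².
C = κε₀A/d = 14.2 × 8.85×10⁻¹² × 2.12×10⁻² / 2.63×10⁻⁴ = 1.01×10⁻⁸ F.
U = ½CV² = ½ × 1.01×10⁻⁸ × (5.91)² = 1.77×10⁻⁷ J.

U ≈ 177 nJ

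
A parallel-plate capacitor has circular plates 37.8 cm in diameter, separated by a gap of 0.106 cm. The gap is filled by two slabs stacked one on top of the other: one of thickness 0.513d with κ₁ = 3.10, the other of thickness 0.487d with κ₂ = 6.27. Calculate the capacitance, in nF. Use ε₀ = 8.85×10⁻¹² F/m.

C ≈ 3.85 nF

A = π(37.8/2 cm)² = 0.112 m².
Stacked slabs ⇒ two capacitors in series, each with the full plate area.
C₁ = κ₁ε₀A/d₁ = 3.10 × 8.85×10⁻¹² × 0.112 / 5.44×10⁻⁴ = 5.66×10⁻⁹ F.
C₂ = κ₂ε₀A/d₂ = 6.27 × 8.85×10⁻¹² × 0.112 / 5.16×10⁻⁴ = 1.21×10⁻⁸ F.
C = (1/C₁ + 1/C₂)⁻¹ = 3.85×10⁻⁹ F.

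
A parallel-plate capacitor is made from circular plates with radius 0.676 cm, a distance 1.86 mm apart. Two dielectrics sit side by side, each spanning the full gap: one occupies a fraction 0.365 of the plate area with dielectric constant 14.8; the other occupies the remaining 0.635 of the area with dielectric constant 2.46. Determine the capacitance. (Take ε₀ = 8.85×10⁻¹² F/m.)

C ≈ 4.76 pF

A = π(0.676 cm)² = 1.44×10⁻⁴ m².
Side-by-side slabs ⇒ two capacitors in parallel, each spanning the full gap.
C₁ = κ₁ε₀A₁/d = 14.8 × 8.85×10⁻¹² × 5.24×10⁻⁵ / 1.86×10⁻³ = 3.69×10⁻¹² F.
C₂ = κ₂ε₀A₂/d = 2.46 × 8.85×10⁻¹² × 9.12×10⁻⁵ / 1.86×10⁻³ = 1.07×10⁻¹² F.
C = C₁ + C₂ = 4.76×10⁻¹² F.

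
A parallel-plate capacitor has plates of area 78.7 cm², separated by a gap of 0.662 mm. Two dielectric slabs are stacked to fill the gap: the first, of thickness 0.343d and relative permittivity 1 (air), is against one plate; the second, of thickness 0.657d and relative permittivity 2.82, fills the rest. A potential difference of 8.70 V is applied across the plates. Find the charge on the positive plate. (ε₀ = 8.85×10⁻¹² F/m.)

A = 78.7 cm² = 7.87×10⁻³ m².
Stacked slabs ⇒ two capacitors in series, each with the full plate area.
C₁ = κ₁ε₀A/d₁ = 1.00 × 8.85×10⁻¹² × 7.87×10⁻³ / 2.27×10⁻⁴ = 3.07×10⁻¹⁰ F.
C₂ = κ₂ε₀A/d₂ = 2.82 × 8.85×10⁻¹² × 7.87×10⁻³ / 4.35×10⁻⁴ = 4.52×10⁻¹⁰ F.
C = (1/C₁ + 1/C₂)⁻¹ = 1.83×10⁻¹⁰ F.
Q = CV = 1.83×10⁻¹⁰ × 8.70 = 1.59×10⁻⁹ C.

Q ≈ 1.59 nC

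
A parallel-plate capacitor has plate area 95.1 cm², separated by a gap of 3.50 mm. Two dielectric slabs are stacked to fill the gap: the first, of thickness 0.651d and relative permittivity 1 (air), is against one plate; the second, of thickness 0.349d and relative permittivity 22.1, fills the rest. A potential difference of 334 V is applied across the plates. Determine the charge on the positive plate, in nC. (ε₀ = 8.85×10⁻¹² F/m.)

Q ≈ 12.0 nC

A = 95.1 cm² = 9.51×10⁻³ m².
Stacked slabs ⇒ two capacitors in series, each with the full plate area.
C₁ = κ₁ε₀A/d₁ = 1.00 × 8.85×10⁻¹² × 9.51×10⁻³ / 2.28×10⁻³ = 3.69×10⁻¹¹ F.
C₂ = κ₂ε₀A/d₂ = 22.1 × 8.85×10⁻¹² × 9.51×10⁻³ / 1.22×10⁻³ = 1.52×10⁻⁹ F.
C = (1/C₁ + 1/C₂)⁻¹ = 3.61×10⁻¹¹ F.
Q = CV = 3.61×10⁻¹¹ × 334 = 1.20×10⁻⁸ C.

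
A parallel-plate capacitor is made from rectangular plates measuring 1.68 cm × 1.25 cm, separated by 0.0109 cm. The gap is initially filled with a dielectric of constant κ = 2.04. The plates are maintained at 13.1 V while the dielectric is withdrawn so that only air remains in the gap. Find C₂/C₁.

C = κε₀A/d scales with κ, so C₂/C₁ = 1/κ = 1/2.04 = 0.490.

C₂/C₁ ≈ 0.490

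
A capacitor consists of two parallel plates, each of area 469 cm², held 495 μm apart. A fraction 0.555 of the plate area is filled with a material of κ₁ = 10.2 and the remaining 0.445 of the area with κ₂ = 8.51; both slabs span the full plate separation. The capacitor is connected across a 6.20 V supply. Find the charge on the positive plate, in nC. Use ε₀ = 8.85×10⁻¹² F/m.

Q ≈ 49.1 nC

A = 469 cm² = 4.69×10⁻² m².
Side-by-side slabs ⇒ two capacitors in parallel, each spanning the full gap.
C₁ = κ₁ε₀A₁/d = 10.2 × 8.85×10⁻¹² × 2.60×10⁻² / 4.95×10⁻⁴ = 4.75×10⁻⁹ F.
C₂ = κ₂ε₀A₂/d = 8.51 × 8.85×10⁻¹² × 2.09×10⁻² / 4.95×10⁻⁴ = 3.18×10⁻⁹ F.
C = C₁ + C₂ = 7.92×10⁻⁹ F.
Q = CV = 7.92×10⁻⁹ × 6.20 = 4.91×10⁻⁸ C.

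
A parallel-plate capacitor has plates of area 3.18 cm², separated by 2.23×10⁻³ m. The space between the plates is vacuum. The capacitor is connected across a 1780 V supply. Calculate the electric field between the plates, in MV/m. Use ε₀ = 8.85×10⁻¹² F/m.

0.798 MV/m

E = V/d = 1780 / 2.23×10⁻³ = 7.98×10⁵ V/m.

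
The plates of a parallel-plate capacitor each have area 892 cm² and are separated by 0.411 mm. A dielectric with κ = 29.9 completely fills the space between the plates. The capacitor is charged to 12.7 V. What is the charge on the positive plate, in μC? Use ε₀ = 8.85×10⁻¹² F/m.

A = 892 cm² = 8.92×10⁻² m².
C = κε₀A/d = 29.9 × 8.85×10⁻¹² × 8.92×10⁻² / 4.11×10⁻⁴ = 5.74×10⁻⁸ F.
Q = CV = 5.74×10⁻⁸ × 12.7 = 7.29×10⁻⁷ C.

Q ≈ 0.729 μC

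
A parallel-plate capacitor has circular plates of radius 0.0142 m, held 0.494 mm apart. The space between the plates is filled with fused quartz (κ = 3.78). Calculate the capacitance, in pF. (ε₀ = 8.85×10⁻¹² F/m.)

C ≈ 42.9 pF

A = π(0.0142 m)² = 6.33×10⁻⁴ m².
C = κε₀A/d = 3.78 × 8.85×10⁻¹² × 6.33×10⁻⁴ / 4.94×10⁻⁴ = 4.29×10⁻¹¹ F.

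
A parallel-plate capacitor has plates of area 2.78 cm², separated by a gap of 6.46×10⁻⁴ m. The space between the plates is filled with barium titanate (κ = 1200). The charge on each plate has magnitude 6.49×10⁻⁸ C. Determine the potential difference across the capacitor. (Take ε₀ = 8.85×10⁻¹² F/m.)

14.2 V

A = 2.78 cm² = 2.78×10⁻⁴ m².
C = κε₀A/d = 1200 × 8.85×10⁻¹² × 2.78×10⁻⁴ / 6.46×10⁻⁴ = 4.57×10⁻⁹ F.
V = Q/C = 6.49×10⁻⁸ / 4.57×10⁻⁹ = 14.2 V.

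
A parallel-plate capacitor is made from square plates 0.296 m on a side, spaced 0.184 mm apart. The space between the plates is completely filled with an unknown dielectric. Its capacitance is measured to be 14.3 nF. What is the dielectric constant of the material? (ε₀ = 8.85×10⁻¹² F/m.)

A = (0.296 m)² = 8.76×10⁻² m².
κ = Cd/(ε₀A) = 1.43×10⁻⁸ × 1.84×10⁻⁴ / (8.85×10⁻¹² × 8.76×10⁻²) = 3.39.

κ ≈ 3.39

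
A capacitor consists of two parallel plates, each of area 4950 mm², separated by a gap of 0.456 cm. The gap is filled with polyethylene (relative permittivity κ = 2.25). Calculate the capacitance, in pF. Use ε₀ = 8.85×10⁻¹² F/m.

A = 4950 mm² = 4.95×10⁻³ m².
C = κε₀A/d = 2.25 × 8.85×10⁻¹² × 4.95×10⁻³ / 4.56×10⁻³ = 2.16×10⁻¹¹ F.

C ≈ 21.6 pF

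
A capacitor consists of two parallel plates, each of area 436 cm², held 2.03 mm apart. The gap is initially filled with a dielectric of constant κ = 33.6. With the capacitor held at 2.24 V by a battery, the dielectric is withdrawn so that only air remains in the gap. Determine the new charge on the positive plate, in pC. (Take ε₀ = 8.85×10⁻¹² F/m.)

A = 436 cm² = 4.36×10⁻² m².
Initially C₁ = κε₀A/d = 33.6 × 8.85×10⁻¹² × 4.36×10⁻² / 2.03×10⁻³ = 6.39×10⁻⁹ F.
Q₁ = 1.43×10⁻⁸ C.
Battery connected ⇒ V is held fixed. C₂ = 0.0298 C₁ and Q = CV, so Q₂/Q₁ = C₂/C₁ = 0.0298.
Q₂ = 0.0298 × 1.43×10⁻⁸ = 4.26×10⁻¹⁰ C.

426 pC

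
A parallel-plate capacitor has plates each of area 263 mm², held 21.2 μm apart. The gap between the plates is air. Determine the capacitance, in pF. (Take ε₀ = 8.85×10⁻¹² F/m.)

A = 263 mm² = 2.63×10⁻⁴ m².
C = ε₀A/d = 8.85×10⁻¹² × 2.63×10⁻⁴ / 2.12×10⁻⁵ = 1.10×10⁻¹⁰ F.

C ≈ 110 pF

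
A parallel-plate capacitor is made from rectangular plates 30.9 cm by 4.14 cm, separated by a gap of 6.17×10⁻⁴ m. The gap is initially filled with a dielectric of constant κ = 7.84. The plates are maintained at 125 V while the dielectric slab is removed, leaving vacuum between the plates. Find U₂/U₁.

Battery connected ⇒ V is held fixed.
C₂ = 0.128 C₁ and U = ½CV², so U₂/U₁ = C₂/C₁ = 0.128.

U₂/U₁ ≈ 0.128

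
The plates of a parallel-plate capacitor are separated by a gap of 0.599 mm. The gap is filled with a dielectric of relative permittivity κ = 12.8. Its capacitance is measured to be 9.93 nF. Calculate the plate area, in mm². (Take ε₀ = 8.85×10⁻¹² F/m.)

5.25×10⁴ mm²

A = Cd/(κε₀) = 9.93×10⁻⁹ × 5.99×10⁻⁴ / (12.8 × 8.85×10⁻¹²) = 5.25×10⁻² m².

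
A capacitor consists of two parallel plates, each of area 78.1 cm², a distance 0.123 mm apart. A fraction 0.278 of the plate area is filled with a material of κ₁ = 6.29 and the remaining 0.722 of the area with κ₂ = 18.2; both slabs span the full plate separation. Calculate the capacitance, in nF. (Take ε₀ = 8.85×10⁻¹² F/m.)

C ≈ 8.37 nF

A = 78.1 cm² = 7.81×10⁻³ m².
Side-by-side slabs ⇒ two capacitors in parallel, each spanning the full gap.
C₁ = κ₁ε₀A₁/d = 6.29 × 8.85×10⁻¹² × 2.17×10⁻³ / 1.23×10⁻⁴ = 9.83×10⁻¹⁰ F.
C₂ = κ₂ε₀A₂/d = 18.2 × 8.85×10⁻¹² × 5.64×10⁻³ / 1.23×10⁻⁴ = 7.38×10⁻⁹ F.
C = C₁ + C₂ = 8.37×10⁻⁹ F.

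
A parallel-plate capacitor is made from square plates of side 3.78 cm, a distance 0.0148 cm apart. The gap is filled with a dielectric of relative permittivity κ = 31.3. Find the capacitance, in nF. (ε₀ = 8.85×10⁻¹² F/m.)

2.67 nF

A = (3.78 cm)² = 1.43×10⁻³ m².
C = κε₀A/d = 31.3 × 8.85×10⁻¹² × 1.43×10⁻³ / 1.48×10⁻⁴ = 2.67×10⁻⁹ F.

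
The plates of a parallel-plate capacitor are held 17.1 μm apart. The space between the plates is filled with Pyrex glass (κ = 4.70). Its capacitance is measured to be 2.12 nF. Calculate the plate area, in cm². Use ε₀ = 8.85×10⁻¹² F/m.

A = Cd/(κε₀) = 2.12×10⁻⁹ × 1.71×10⁻⁵ / (4.70 × 8.85×10⁻¹²) = 8.72×10⁻⁴ m².

A ≈ 8.72 cm²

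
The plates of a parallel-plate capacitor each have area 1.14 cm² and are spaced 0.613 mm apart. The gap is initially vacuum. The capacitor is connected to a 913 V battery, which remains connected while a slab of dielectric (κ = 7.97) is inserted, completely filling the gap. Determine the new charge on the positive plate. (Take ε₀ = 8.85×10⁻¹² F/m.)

A = 1.14 cm² = 1.14×10⁻⁴ m².
Initially C₁ = ε₀A/d = 8.85×10⁻¹² × 1.14×10⁻⁴ / 6.13×10⁻⁴ = 1.65×10⁻¹² F.
Q₁ = 1.50×10⁻⁹ C.
Battery connected ⇒ V is held fixed. C₂ = 7.97 C₁ and Q = CV, so Q₂/Q₁ = C₂/C₁ = 7.97.
Q₂ = 7.97 × 1.50×10⁻⁹ = 1.20×10⁻⁸ C.

Q ≈ 12.0 nC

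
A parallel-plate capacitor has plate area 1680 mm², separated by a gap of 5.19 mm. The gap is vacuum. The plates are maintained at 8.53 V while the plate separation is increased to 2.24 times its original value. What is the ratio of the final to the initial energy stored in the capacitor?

Battery connected ⇒ V is held fixed.
C₂ = 0.446 C₁ and U = ½CV², so U₂/U₁ = C₂/C₁ = 0.446.

0.446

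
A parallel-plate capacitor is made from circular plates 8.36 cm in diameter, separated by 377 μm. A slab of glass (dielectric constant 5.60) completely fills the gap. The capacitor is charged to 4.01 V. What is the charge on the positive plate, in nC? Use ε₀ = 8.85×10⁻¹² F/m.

A = π(8.36/2 cm)² = 5.49×10⁻³ m².
C = κε₀A/d = 5.60 × 8.85×10⁻¹² × 5.49×10⁻³ / 3.77×10⁻⁴ = 7.22×10⁻¹⁰ F.
Q = CV = 7.22×10⁻¹⁰ × 4.01 = 2.89×10⁻⁹ C.

2.89 nC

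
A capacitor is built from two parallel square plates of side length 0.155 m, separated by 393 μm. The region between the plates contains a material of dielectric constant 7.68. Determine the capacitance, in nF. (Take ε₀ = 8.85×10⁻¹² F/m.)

4.16 nF

A = (0.155 m)² = 2.40×10⁻² m².
C = κε₀A/d = 7.68 × 8.85×10⁻¹² × 2.40×10⁻² / 3.93×10⁻⁴ = 4.16×10⁻⁹ F.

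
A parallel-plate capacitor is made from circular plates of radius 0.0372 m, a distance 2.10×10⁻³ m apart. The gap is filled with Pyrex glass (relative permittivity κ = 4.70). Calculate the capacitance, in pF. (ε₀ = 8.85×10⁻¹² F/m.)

A = π(0.0372 m)² = 4.35×10⁻³ m².
C = κε₀A/d = 4.70 × 8.85×10⁻¹² × 4.35×10⁻³ / 2.10×10⁻³ = 8.61×10⁻¹¹ F.

C ≈ 86.1 pF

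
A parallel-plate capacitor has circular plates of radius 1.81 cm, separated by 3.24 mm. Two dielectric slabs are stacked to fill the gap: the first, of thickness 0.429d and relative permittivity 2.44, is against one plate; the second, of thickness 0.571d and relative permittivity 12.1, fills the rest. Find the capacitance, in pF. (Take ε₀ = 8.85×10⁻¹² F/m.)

C ≈ 12.6 pF

A = π(1.81 cm)² = 1.03×10⁻³ m².
Stacked slabs ⇒ two capacitors in series, each with the full plate area.
C₁ = κ₁ε₀A/d₁ = 2.44 × 8.85×10⁻¹² × 1.03×10⁻³ / 1.39×10⁻³ = 1.60×10⁻¹¹ F.
C₂ = κ₂ε₀A/d₂ = 12.1 × 8.85×10⁻¹² × 1.03×10⁻³ / 1.85×10⁻³ = 5.96×10⁻¹¹ F.
C = (1/C₁ + 1/C₂)⁻¹ = 1.26×10⁻¹¹ F.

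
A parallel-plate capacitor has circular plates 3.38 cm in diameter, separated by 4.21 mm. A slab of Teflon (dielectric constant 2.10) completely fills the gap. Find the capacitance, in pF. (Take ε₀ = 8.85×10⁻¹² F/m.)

3.96 pF

A = π(3.38/2 cm)² = 8.97×10⁻⁴ m².
C = κε₀A/d = 2.10 × 8.85×10⁻¹² × 8.97×10⁻⁴ / 4.21×10⁻³ = 3.96×10⁻¹² F.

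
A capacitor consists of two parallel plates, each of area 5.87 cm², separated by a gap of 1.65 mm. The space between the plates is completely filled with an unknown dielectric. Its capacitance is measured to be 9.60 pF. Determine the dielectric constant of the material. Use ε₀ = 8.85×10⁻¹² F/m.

A = 5.87 cm² = 5.87×10⁻⁴ m².
κ = Cd/(ε₀A) = 9.60×10⁻¹² × 1.65×10⁻³ / (8.85×10⁻¹² × 5.87×10⁻⁴) = 3.05.

κ ≈ 3.05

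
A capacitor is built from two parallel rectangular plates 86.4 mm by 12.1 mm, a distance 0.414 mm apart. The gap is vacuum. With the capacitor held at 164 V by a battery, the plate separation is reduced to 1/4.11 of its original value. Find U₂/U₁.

4.11

Battery connected ⇒ V is held fixed.
C₂ = 4.11 C₁ and U = ½CV², so U₂/U₁ = C₂/C₁ = 4.11.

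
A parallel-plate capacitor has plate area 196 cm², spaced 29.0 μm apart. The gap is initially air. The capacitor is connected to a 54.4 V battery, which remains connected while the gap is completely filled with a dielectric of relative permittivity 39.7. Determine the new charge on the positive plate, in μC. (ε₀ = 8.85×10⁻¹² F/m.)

Q ≈ 12.9 μC

A = 196 cm² = 1.96×10⁻² m².
Initially C₁ = ε₀A/d = 8.85×10⁻¹² × 1.96×10⁻² / 2.90×10⁻⁵ = 5.98×10⁻⁹ F.
Q₁ = 3.25×10⁻⁷ C.
Battery connected ⇒ V is held fixed. C₂ = 39.7 C₁ and Q = CV, so Q₂/Q₁ = C₂/C₁ = 39.7.
Q₂ = 39.7 × 3.25×10⁻⁷ = 1.29×10⁻⁵ C.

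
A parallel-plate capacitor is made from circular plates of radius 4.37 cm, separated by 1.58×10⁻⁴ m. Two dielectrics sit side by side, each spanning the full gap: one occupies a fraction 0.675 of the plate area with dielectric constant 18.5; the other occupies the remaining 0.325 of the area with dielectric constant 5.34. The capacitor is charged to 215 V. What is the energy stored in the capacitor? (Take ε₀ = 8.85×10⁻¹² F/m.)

A = π(4.37 cm)² = 6.00×10⁻³ m².
Side-by-side slabs ⇒ two capacitors in parallel, each spanning the full gap.
C₁ = κ₁ε₀A₁/d = 18.5 × 8.85×10⁻¹² × 4.05×10⁻³ / 1.58×10⁻⁴ = 4.20×10⁻⁹ F.
C₂ = κ₂ε₀A₂/d = 5.34 × 8.85×10⁻¹² × 1.95×10⁻³ / 1.58×10⁻⁴ = 5.83×10⁻¹⁰ F.
C = C₁ + C₂ = 4.78×10⁻⁹ F.
U = ½CV² = ½ × 4.78×10⁻⁹ × (215)² = 1.10×10⁻⁴ J.

U ≈ 110 μJ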